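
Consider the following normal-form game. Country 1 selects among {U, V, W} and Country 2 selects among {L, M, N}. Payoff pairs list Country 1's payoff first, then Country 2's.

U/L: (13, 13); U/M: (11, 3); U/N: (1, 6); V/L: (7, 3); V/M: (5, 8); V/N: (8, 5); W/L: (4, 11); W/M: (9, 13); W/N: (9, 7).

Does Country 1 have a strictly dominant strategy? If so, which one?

A strategy is strictly dominant if it gives Country 1 a strictly higher payoff than every other strategy, against every choice by the opponent.
U is not dominant: against N, V gives 8 > 1.
V is not dominant: against L, U gives 13 > 7.
W is not dominant: against L, U gives 13 > 4.
No single strategy is best against every opponent action.

None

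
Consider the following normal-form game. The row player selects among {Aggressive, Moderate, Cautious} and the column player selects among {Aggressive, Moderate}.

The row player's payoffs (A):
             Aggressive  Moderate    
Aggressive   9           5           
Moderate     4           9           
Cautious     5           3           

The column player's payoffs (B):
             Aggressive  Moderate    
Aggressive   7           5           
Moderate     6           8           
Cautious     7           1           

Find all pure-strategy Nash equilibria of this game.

Check mutual best responses: a cell is a NE iff neither player can gain by unilaterally deviating.
The row player's best responses — vs Aggressive: Aggressive (payoff 9); vs Moderate: Moderate (payoff 9).
The column player's best responses — vs Aggressive: Aggressive (payoff 7); vs Moderate: Moderate (payoff 8); vs Cautious: Aggressive (payoff 7).
Mutual best responses occur at (Aggressive, Aggressive) and (Moderate, Moderate); at each, neither player gains by switching.

(Aggressive, Aggressive) and (Moderate, Moderate)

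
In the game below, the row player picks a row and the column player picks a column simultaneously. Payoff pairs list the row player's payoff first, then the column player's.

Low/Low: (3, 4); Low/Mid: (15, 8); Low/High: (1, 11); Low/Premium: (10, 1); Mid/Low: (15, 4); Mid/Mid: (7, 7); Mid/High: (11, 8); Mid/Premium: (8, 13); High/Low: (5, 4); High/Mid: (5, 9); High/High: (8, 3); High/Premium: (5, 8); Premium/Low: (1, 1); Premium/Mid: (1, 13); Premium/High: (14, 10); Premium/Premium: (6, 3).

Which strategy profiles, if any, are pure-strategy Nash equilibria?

No pure-strategy Nash equilibrium

A profile is a Nash equilibrium when each player is best-responding to the other.
The row player's best responses — vs Low: Mid (payoff 15); vs Mid: Low (payoff 15); vs High: Premium (payoff 14); vs Premium: Low (payoff 10).
The column player's best responses — vs Low: High (payoff 11); vs Mid: Premium (payoff 13); vs High: Mid (payoff 9); vs Premium: Mid (payoff 13).
No cell has both players best-responding. For instance, the row player's best reply to Mid is Low, but against Low the column player prefers High over Mid.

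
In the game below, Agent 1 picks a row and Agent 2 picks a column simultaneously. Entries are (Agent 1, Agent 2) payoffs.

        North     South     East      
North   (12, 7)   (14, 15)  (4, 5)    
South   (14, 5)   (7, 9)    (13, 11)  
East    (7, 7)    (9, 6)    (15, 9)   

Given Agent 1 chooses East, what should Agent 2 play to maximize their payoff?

East

With Agent 1 fixed at East, Agent 2's payoffs are: North → 7, South → 6, East → 9.
The maximum is 9, achieved by East.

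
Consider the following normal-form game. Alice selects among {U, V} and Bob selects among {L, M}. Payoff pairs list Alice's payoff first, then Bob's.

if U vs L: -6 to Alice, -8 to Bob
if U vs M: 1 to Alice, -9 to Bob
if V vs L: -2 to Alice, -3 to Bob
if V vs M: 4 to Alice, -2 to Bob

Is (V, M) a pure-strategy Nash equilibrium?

Holding Bob at M: Alice gets 4 from V, versus 1 from U. No profitable deviation for Alice.
Holding Alice at V: Bob gets -2 from M, versus -3 from L. No profitable deviation for Bob either.

Yes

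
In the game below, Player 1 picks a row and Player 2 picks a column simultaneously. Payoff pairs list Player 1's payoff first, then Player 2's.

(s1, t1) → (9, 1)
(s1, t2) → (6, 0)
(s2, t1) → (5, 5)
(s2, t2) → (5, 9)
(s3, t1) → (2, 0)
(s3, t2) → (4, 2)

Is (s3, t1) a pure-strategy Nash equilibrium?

Holding Player 2 at t1: Player 1 gets 2 from s3 but could get 9 by switching to s1. Player 1 has a profitable deviation.

No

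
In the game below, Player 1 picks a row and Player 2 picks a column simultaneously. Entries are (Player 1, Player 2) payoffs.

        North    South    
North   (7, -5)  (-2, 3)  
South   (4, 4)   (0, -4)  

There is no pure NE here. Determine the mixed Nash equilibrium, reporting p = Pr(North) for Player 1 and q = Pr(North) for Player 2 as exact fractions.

p = 1/2, q = 2/5

In a mixed NE each player is indifferent between their pure strategies, so the opponent's mix sets the indifference.
Player 2 indifferent between North and South: p·(-5) + (1−p)·4 = p·3 + (1−p)·(-4) ⟹ 4 + (-9)p = (-4) + 7p ⟹ p = 1/2.
Player 1 indifferent between North and South: q·7 + (1−q)·(-2) = q·4 + (1−q)·0 ⟹ (-2) + 9q = 0 + 4q ⟹ q = 2/5.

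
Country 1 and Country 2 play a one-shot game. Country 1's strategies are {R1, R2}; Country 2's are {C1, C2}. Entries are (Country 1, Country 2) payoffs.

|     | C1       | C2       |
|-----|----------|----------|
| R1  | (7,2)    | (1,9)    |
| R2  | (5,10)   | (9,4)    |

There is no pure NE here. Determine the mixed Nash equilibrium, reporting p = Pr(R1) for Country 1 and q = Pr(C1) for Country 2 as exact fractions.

p = 6/13, q = 4/5

Each player's mixing probability is pinned down by making the *other* player indifferent.
Country 2 indifferent between C1 and C2: p·2 + (1−p)·10 = p·9 + (1−p)·4 ⟹ 10 + (-8)p = 4 + 5p ⟹ p = 6/13.
Country 1 indifferent between R1 and R2: q·7 + (1−q)·1 = q·5 + (1−q)·9 ⟹ 1 + 6q = 9 + (-4)q ⟹ q = 4/5.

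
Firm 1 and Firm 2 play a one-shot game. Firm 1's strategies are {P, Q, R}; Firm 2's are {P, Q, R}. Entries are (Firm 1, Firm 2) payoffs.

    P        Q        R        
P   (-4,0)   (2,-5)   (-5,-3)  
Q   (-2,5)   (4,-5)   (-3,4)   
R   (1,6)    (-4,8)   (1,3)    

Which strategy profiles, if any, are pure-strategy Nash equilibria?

There is no pure-strategy Nash equilibrium

Check mutual best responses: a cell is a NE iff neither player can gain by unilaterally deviating.
Firm 1's best responses — vs P: R (payoff 1); vs Q: Q (payoff 4); vs R: R (payoff 1).
Firm 2's best responses — vs P: P (payoff 0); vs Q: P (payoff 5); vs R: Q (payoff 8).
No cell has both players best-responding. For instance, Firm 1's best reply to P is R, but against R Firm 2 prefers Q over P.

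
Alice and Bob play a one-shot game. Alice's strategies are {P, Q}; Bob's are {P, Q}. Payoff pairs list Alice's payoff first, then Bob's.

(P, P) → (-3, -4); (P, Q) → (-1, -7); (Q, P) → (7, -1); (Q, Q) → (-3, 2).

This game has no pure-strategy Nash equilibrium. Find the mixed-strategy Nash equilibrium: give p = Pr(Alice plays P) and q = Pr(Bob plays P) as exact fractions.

Each player's mixing probability is pinned down by making the *other* player indifferent.
Bob indifferent between P and Q: p·(-4) + (1−p)·(-1) = p·(-7) + (1−p)·2 ⟹ (-1) + (-3)p = 2 + (-9)p ⟹ p = 1/2.
Alice indifferent between P and Q: q·(-3) + (1−q)·(-1) = q·7 + (1−q)·(-3) ⟹ (-1) + (-2)q = (-3) + 10q ⟹ q = 1/6.

p = 1/2, q = 1/6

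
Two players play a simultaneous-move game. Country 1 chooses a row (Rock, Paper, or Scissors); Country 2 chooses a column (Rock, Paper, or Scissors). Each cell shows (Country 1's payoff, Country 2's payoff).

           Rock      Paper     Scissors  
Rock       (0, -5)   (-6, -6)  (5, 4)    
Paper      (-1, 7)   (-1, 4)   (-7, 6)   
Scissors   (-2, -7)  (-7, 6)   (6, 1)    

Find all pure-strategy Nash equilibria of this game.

There is no pure-strategy Nash equilibrium

Find each player's best response to every opponent strategy; NE are the intersections.
Country 1's best responses — vs Rock: Rock (payoff 0); vs Paper: Paper (payoff -1); vs Scissors: Scissors (payoff 6).
Country 2's best responses — vs Rock: Scissors (payoff 4); vs Paper: Rock (payoff 7); vs Scissors: Paper (payoff 6).
No cell has both players best-responding. For instance, Country 1's best reply to Scissors is Scissors, but against Scissors Country 2 prefers Paper over Scissors.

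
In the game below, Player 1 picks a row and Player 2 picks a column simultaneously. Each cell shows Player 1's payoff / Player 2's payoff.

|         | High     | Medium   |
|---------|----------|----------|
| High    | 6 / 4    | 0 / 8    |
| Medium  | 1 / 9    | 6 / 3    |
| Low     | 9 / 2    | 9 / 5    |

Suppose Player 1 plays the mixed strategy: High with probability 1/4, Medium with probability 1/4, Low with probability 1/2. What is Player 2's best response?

Medium

Player 2's best reply maximizes expected payoff against the mix.
High: (1/4)·4 + (1/4)·9 + (1/2)·2 = 17/4
Medium: (1/4)·8 + (1/4)·3 + (1/2)·5 = 21/4
Highest expected payoff is 21/4, from Medium.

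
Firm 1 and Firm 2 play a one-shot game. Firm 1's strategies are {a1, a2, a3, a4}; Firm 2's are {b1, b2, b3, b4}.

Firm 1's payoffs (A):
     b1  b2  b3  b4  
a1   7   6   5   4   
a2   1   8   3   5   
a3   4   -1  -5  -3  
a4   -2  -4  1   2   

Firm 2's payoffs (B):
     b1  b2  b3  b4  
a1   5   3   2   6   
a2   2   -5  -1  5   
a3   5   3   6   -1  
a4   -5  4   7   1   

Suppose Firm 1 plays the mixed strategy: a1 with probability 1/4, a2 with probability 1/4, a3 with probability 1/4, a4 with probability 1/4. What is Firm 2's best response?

Firm 2's best reply maximizes expected payoff against the mix.
b1: (1/4)·5 + (1/4)·2 + (1/4)·5 + (1/4)·(-5) = 7/4
b2: (1/4)·3 + (1/4)·(-5) + (1/4)·3 + (1/4)·4 = 5/4
b3: (1/4)·2 + (1/4)·(-1) + (1/4)·6 + (1/4)·7 = 7/2
b4: (1/4)·6 + (1/4)·5 + (1/4)·(-1) + (1/4)·1 = 11/4
Highest expected payoff is 7/2, from b3.

b3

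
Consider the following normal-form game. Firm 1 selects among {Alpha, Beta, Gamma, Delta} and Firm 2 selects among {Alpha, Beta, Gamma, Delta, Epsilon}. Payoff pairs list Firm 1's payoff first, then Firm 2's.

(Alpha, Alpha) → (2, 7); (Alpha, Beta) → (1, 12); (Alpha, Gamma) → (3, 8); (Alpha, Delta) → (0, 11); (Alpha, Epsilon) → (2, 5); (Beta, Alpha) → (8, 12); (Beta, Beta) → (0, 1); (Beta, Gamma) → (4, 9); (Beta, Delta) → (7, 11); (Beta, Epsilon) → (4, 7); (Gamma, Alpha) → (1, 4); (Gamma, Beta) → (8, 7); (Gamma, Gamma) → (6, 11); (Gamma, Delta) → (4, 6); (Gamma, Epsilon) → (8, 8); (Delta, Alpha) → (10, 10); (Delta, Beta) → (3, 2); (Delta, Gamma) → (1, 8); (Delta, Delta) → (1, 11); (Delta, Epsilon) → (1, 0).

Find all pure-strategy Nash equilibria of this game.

(Gamma, Gamma)

Find each player's best response to every opponent strategy; NE are the intersections.
Firm 1's best responses — vs Alpha: Delta (payoff 10); vs Beta: Gamma (payoff 8); vs Gamma: Gamma (payoff 6); vs Delta: Beta (payoff 7); vs Epsilon: Gamma (payoff 8).
Firm 2's best responses — vs Alpha: Beta (payoff 12); vs Beta: Alpha (payoff 12); vs Gamma: Gamma (payoff 11); vs Delta: Delta (payoff 11).
The only mutual best response is (Gamma, Gamma); neither player gains by switching there.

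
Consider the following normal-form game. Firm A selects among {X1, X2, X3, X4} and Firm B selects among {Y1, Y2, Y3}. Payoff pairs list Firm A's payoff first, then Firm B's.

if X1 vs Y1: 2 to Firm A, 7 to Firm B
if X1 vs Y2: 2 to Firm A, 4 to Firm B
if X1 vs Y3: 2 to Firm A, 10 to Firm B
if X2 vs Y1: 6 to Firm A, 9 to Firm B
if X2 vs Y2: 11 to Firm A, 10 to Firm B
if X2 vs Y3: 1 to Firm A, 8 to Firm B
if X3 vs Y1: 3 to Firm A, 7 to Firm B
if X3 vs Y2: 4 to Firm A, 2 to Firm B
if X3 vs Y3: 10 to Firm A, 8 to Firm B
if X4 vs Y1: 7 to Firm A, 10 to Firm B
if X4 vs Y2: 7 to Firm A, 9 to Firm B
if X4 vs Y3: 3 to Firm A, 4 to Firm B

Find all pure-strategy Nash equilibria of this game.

(X2, Y2), (X3, Y3), and (X4, Y1)

Find each player's best response to every opponent strategy; NE are the intersections.
Firm A's best responses — vs Y1: X4 (payoff 7); vs Y2: X2 (payoff 11); vs Y3: X3 (payoff 10).
Firm B's best responses — vs X1: Y3 (payoff 10); vs X2: Y2 (payoff 10); vs X3: Y3 (payoff 8); vs X4: Y1 (payoff 10).
Mutual best responses occur at (X2, Y2), (X3, Y3), and (X4, Y1); at each, neither player gains by switching.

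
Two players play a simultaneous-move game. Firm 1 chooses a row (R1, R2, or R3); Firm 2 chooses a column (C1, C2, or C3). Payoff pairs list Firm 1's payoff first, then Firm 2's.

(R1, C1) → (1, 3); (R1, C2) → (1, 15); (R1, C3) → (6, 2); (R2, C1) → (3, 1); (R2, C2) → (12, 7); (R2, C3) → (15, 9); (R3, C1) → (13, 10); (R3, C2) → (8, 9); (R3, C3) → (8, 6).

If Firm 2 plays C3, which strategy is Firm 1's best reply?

With Firm 2 fixed at C3, Firm 1's payoffs are: R1 → 6, R2 → 15, R3 → 8.
The maximum is 15, achieved by R2.

R2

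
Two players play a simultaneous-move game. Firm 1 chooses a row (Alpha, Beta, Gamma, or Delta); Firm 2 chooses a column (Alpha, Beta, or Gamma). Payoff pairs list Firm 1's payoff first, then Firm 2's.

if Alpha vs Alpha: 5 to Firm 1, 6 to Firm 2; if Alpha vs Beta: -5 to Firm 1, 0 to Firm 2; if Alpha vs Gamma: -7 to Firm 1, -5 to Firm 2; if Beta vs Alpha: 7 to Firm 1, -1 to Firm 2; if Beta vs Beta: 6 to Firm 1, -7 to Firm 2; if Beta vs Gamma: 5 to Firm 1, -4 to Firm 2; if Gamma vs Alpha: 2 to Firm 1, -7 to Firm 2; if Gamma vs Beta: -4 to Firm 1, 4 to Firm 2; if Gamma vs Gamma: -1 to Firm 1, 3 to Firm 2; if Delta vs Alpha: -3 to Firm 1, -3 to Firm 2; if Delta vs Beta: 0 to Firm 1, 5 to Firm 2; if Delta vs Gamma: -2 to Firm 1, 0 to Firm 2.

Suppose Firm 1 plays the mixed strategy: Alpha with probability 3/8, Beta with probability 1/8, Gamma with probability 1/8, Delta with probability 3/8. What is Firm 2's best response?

Beta

Firm 2's best reply maximizes expected payoff against the mix.
Alpha: (3/8)·6 + (1/8)·(-1) + (1/8)·(-7) + (3/8)·(-3) = 1/8
Beta: (3/8)·0 + (1/8)·(-7) + (1/8)·4 + (3/8)·5 = 3/2
Gamma: (3/8)·(-5) + (1/8)·(-4) + (1/8)·3 + (3/8)·0 = -2
Highest expected payoff is 3/2, from Beta.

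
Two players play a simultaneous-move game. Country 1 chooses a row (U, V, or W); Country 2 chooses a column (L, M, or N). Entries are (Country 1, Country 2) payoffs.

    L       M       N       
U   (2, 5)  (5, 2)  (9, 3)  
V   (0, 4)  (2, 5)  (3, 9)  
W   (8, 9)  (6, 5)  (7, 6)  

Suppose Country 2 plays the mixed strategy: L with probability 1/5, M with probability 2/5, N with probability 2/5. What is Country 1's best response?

W

Country 1's best reply maximizes expected payoff against the mix.
U: (1/5)·2 + (2/5)·5 + (2/5)·9 = 6
V: (1/5)·0 + (2/5)·2 + (2/5)·3 = 2
W: (1/5)·8 + (2/5)·6 + (2/5)·7 = 34/5
Highest expected payoff is 34/5, from W.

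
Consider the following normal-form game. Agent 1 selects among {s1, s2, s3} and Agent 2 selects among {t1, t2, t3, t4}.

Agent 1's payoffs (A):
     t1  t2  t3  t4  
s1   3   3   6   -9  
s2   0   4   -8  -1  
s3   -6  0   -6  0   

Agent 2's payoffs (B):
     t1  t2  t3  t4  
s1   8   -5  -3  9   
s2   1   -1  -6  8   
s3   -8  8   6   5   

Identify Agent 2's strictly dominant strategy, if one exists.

None

A strategy is strictly dominant if it gives Agent 2 a strictly higher payoff than every other strategy, against every choice by the opponent.
t1 is not dominant: against s1, t4 gives 9 > 8.
t2 is not dominant: against s1, t1 gives 8 > -5.
t3 is not dominant: against s1, t1 gives 8 > -3.
t4 is not dominant: against s3, t2 gives 8 > 5.
No single strategy is best against every opponent action.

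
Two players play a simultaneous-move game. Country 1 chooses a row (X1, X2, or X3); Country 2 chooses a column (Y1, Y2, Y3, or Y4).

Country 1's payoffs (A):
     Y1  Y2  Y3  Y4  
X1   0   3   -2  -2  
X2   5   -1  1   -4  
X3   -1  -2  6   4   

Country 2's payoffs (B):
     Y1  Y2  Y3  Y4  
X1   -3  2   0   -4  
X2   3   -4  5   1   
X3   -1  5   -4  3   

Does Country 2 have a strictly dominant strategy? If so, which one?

A strategy is strictly dominant if it gives Country 2 a strictly higher payoff than every other strategy, against every choice by the opponent.
Y1 is not dominant: against X1, Y2 gives 2 > -3.
Y2 is not dominant: against X2, Y1 gives 3 > -4.
Y3 is not dominant: against X1, Y2 gives 2 > 0.
Y4 is not dominant: against X1, Y1 gives -3 > -4.
No single strategy is best against every opponent action.

No strictly dominant strategy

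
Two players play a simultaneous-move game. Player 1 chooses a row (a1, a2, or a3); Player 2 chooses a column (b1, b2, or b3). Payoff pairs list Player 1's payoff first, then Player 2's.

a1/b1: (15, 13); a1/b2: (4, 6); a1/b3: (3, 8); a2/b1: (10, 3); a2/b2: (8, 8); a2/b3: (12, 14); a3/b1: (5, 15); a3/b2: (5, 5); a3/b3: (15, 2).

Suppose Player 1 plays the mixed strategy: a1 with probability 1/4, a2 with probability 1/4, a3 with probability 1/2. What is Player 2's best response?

b1

Player 2's best reply maximizes expected payoff against the mix.
b1: (1/4)·13 + (1/4)·3 + (1/2)·15 = 23/2
b2: (1/4)·6 + (1/4)·8 + (1/2)·5 = 6
b3: (1/4)·8 + (1/4)·14 + (1/2)·2 = 13/2
Highest expected payoff is 23/2, from b1.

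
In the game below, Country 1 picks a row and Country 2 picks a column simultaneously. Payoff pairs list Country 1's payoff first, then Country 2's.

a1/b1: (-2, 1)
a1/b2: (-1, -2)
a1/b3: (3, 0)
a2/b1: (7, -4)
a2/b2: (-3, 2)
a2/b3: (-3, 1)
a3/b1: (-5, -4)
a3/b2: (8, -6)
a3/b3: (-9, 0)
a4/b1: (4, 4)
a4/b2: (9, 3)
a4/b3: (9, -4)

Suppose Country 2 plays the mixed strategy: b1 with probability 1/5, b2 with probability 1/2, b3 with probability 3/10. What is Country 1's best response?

a4

Country 1's best reply maximizes expected payoff against the mix.
a1: (1/5)·(-2) + (1/2)·(-1) + (3/10)·3 = 0
a2: (1/5)·7 + (1/2)·(-3) + (3/10)·(-3) = -1
a3: (1/5)·(-5) + (1/2)·8 + (3/10)·(-9) = 3/10
a4: (1/5)·4 + (1/2)·9 + (3/10)·9 = 8
Highest expected payoff is 8, from a4.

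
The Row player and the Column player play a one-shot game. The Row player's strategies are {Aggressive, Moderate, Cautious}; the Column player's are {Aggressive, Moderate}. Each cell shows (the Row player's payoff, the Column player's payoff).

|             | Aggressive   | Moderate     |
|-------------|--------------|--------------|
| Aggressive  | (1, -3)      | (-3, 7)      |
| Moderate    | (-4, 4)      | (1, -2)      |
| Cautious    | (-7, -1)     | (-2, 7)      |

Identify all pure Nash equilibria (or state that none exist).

Find each player's best response to every opponent strategy; NE are the intersections.
The Row player's best responses — vs Aggressive: Aggressive (payoff 1); vs Moderate: Moderate (payoff 1).
The Column player's best responses — vs Aggressive: Moderate (payoff 7); vs Moderate: Aggressive (payoff 4); vs Cautious: Moderate (payoff 7).
No cell has both players best-responding. For instance, the Row player's best reply to Aggressive is Aggressive, but against Aggressive the Column player prefers Moderate over Aggressive.

None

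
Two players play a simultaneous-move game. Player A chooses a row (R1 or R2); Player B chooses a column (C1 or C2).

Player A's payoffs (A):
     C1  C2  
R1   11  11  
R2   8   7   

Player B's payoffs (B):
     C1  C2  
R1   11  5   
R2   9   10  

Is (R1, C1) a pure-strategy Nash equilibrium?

Holding Player B at C1: Player A gets 11 from R1, versus 8 from R2. No profitable deviation for Player A.
Holding Player A at R1: Player B gets 11 from C1, versus 5 from C2. No profitable deviation for Player B either.

Yes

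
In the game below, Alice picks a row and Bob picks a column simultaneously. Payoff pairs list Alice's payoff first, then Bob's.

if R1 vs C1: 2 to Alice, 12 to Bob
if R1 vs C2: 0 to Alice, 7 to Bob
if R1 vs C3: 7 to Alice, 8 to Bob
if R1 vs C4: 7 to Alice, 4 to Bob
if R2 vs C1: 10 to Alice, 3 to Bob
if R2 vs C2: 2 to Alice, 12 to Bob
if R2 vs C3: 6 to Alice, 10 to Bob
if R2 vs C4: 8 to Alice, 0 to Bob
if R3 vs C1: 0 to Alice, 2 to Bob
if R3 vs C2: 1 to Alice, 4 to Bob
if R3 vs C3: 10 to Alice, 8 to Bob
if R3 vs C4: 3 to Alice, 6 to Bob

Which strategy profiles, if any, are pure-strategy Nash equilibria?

(R2, C2) and (R3, C3)

Check mutual best responses: a cell is a NE iff neither player can gain by unilaterally deviating.
Alice's best responses — vs C1: R2 (payoff 10); vs C2: R2 (payoff 2); vs C3: R3 (payoff 10); vs C4: R2 (payoff 8).
Bob's best responses — vs R1: C1 (payoff 12); vs R2: C2 (payoff 12); vs R3: C3 (payoff 8).
Mutual best responses occur at (R2, C2) and (R3, C3); at each, neither player gains by switching.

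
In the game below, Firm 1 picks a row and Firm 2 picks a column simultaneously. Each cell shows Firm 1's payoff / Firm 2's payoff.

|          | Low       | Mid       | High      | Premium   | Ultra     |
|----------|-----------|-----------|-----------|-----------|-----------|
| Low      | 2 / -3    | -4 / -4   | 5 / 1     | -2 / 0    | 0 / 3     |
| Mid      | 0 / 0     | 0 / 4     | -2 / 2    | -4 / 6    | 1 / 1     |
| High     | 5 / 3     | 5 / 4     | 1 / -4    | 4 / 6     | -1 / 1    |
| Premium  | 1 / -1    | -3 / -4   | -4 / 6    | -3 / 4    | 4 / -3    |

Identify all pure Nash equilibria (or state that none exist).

(High, Premium)

Find each player's best response to every opponent strategy; NE are the intersections.
Firm 1's best responses — vs Low: High (payoff 5); vs Mid: High (payoff 5); vs High: Low (payoff 5); vs Premium: High (payoff 4); vs Ultra: Premium (payoff 4).
Firm 2's best responses — vs Low: Ultra (payoff 3); vs Mid: Premium (payoff 6); vs High: Premium (payoff 6); vs Premium: High (payoff 6).
The only mutual best response is (High, Premium); neither player gains by switching there.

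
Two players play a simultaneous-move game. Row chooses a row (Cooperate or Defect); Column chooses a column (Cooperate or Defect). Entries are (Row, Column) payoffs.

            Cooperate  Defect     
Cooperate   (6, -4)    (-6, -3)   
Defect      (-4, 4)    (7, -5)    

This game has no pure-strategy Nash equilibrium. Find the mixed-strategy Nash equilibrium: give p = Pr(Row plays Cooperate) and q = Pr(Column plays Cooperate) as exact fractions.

p = 9/10, q = 13/23

Each player's mixing probability is pinned down by making the *other* player indifferent.
Column indifferent between Cooperate and Defect: p·(-4) + (1−p)·4 = p·(-3) + (1−p)·(-5) ⟹ 4 + (-8)p = (-5) + 2p ⟹ p = 9/10.
Row indifferent between Cooperate and Defect: q·6 + (1−q)·(-6) = q·(-4) + (1−q)·7 ⟹ (-6) + 12q = 7 + (-11)q ⟹ q = 13/23.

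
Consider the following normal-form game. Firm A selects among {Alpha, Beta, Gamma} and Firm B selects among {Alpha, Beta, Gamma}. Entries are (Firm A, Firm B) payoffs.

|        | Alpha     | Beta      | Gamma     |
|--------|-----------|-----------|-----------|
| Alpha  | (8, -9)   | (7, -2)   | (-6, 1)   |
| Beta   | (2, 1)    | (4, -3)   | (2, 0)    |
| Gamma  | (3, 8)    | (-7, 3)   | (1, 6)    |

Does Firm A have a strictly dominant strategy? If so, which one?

A strategy is strictly dominant if it gives Firm A a strictly higher payoff than every other strategy, against every choice by the opponent.
Alpha is not dominant: against Gamma, Beta gives 2 > -6.
Beta is not dominant: against Alpha, Alpha gives 8 > 2.
Gamma is not dominant: against Alpha, Alpha gives 8 > 3.
No single strategy is best against every opponent action.

No strictly dominant strategy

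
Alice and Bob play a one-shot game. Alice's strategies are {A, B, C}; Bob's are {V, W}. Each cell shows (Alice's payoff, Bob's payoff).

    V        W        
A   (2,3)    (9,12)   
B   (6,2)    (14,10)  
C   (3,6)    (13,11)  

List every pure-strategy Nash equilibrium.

(B, W)

A profile is a Nash equilibrium when each player is best-responding to the other.
Alice's best responses — vs V: B (payoff 6); vs W: B (payoff 14).
Bob's best responses — vs A: W (payoff 12); vs B: W (payoff 10); vs C: W (payoff 11).
The only mutual best response is (B, W); neither player gains by switching there.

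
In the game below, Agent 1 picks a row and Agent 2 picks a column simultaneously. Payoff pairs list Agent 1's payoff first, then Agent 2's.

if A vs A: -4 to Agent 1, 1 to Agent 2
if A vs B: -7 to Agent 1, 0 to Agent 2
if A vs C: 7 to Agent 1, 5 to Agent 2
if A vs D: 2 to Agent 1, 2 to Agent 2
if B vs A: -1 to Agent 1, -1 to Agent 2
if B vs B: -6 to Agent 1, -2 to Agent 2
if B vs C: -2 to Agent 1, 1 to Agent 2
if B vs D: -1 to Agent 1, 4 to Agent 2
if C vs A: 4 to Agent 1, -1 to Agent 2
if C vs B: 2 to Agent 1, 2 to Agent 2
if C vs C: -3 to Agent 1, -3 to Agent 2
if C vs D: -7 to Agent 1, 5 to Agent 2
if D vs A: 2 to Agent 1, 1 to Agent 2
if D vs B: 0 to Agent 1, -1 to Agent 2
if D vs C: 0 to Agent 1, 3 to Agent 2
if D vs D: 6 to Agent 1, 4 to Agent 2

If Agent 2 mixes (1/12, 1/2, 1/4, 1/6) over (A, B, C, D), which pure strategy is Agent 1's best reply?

D

Agent 1's best reply maximizes expected payoff against the mix.
A: (1/12)·(-4) + (1/2)·(-7) + (1/4)·7 + (1/6)·2 = -7/4
B: (1/12)·(-1) + (1/2)·(-6) + (1/4)·(-2) + (1/6)·(-1) = -15/4
C: (1/12)·4 + (1/2)·2 + (1/4)·(-3) + (1/6)·(-7) = -7/12
D: (1/12)·2 + (1/2)·0 + (1/4)·0 + (1/6)·6 = 7/6
Highest expected payoff is 7/6, from D.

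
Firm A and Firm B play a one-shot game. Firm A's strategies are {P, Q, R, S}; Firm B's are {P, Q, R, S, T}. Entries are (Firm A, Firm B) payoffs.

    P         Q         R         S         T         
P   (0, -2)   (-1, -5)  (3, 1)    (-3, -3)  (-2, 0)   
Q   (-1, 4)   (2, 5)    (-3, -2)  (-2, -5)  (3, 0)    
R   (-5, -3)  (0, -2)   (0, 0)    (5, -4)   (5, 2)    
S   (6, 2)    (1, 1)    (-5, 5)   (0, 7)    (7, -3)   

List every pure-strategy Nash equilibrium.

Find each player's best response to every opponent strategy; NE are the intersections.
Firm A's best responses — vs P: S (payoff 6); vs Q: Q (payoff 2); vs R: P (payoff 3); vs S: R (payoff 5); vs T: S (payoff 7).
Firm B's best responses — vs P: R (payoff 1); vs Q: Q (payoff 5); vs R: T (payoff 2); vs S: S (payoff 7).
Mutual best responses occur at (P, R) and (Q, Q); at each, neither player gains by switching.

(P, R) and (Q, Q)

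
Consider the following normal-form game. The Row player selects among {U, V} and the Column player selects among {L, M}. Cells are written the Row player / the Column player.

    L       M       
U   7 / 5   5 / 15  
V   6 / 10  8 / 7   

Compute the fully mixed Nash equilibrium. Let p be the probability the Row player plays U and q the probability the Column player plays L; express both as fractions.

p = 3/13, q = 3/4

Each player's mixing probability is pinned down by making the *other* player indifferent.
The Column player indifferent between L and M: p·5 + (1−p)·10 = p·15 + (1−p)·7 ⟹ 10 + (-5)p = 7 + 8p ⟹ p = 3/13.
The Row player indifferent between U and V: q·7 + (1−q)·5 = q·6 + (1−q)·8 ⟹ 5 + 2q = 8 + (-2)q ⟹ q = 3/4.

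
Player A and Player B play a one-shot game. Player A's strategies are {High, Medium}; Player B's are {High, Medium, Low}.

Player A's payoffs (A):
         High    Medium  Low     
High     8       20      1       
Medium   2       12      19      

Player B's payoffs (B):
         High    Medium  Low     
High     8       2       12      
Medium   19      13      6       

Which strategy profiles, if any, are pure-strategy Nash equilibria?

A profile is a Nash equilibrium when each player is best-responding to the other.
Player A's best responses — vs High: High (payoff 8); vs Medium: High (payoff 20); vs Low: Medium (payoff 19).
Player B's best responses — vs High: Low (payoff 12); vs Medium: High (payoff 19).
No cell has both players best-responding. For instance, Player A's best reply to High is High, but against High Player B prefers Low over High.

There is no pure-strategy Nash equilibrium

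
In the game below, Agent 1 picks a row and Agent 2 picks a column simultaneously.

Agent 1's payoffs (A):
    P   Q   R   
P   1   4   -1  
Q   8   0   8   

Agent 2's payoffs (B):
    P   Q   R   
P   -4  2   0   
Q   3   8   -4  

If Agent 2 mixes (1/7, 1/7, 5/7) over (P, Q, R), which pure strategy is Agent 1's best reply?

Q

Agent 1's best reply maximizes expected payoff against the mix.
P: (1/7)·1 + (1/7)·4 + (5/7)·(-1) = 0
Q: (1/7)·8 + (1/7)·0 + (5/7)·8 = 48/7
Highest expected payoff is 48/7, from Q.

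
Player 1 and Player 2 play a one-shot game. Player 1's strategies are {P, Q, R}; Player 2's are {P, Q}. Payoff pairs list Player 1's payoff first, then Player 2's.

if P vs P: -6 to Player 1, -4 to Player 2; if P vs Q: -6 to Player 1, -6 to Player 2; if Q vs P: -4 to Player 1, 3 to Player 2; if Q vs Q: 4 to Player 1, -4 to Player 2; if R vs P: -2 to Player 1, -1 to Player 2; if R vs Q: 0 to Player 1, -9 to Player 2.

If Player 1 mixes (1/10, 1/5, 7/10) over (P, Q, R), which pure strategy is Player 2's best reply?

Compute Player 2's expected payoff from each pure strategy against the given mix.
P: (1/10)·(-4) + (1/5)·3 + (7/10)·(-1) = -1/2
Q: (1/10)·(-6) + (1/5)·(-4) + (7/10)·(-9) = -77/10
Highest expected payoff is -1/2, from P.

P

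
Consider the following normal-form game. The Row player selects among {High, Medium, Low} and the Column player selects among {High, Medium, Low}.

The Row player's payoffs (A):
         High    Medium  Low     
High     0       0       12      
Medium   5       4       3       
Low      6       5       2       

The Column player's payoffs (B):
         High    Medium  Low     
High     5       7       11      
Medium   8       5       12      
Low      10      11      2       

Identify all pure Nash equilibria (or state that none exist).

A profile is a Nash equilibrium when each player is best-responding to the other.
The Row player's best responses — vs High: Low (payoff 6); vs Medium: Low (payoff 5); vs Low: High (payoff 12).
The Column player's best responses — vs High: Low (payoff 11); vs Medium: Low (payoff 12); vs Low: Medium (payoff 11).
Mutual best responses occur at (High, Low) and (Low, Medium); at each, neither player gains by switching.

(High, Low) and (Low, Medium)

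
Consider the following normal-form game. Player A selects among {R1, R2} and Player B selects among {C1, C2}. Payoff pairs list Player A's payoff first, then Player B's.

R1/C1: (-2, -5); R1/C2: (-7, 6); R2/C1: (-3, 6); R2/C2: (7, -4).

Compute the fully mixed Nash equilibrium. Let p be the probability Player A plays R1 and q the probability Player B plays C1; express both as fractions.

In a mixed NE each player is indifferent between their pure strategies, so the opponent's mix sets the indifference.
Player B indifferent between C1 and C2: p·(-5) + (1−p)·6 = p·6 + (1−p)·(-4) ⟹ 6 + (-11)p = (-4) + 10p ⟹ p = 10/21.
Player A indifferent between R1 and R2: q·(-2) + (1−q)·(-7) = q·(-3) + (1−q)·7 ⟹ (-7) + 5q = 7 + (-10)q ⟹ q = 14/15.

p = 10/21, q = 14/15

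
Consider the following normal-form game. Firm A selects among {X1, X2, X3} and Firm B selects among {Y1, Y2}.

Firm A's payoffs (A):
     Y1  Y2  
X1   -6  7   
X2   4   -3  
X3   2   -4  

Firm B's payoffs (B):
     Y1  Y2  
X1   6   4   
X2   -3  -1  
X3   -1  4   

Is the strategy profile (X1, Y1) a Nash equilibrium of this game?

Holding Firm B at Y1: Firm A gets -6 from X1 but could get 4 by switching to X2. Firm A has a profitable deviation.

No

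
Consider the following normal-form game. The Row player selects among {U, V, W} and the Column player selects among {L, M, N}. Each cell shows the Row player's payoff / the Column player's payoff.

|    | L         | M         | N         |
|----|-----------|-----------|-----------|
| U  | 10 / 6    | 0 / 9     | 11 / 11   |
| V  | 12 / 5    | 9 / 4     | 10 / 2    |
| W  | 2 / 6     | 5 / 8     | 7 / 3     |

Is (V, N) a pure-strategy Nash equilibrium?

Holding the Column player at N: the Row player gets 10 from V but could get 11 by switching to U. The Row player has a profitable deviation.

No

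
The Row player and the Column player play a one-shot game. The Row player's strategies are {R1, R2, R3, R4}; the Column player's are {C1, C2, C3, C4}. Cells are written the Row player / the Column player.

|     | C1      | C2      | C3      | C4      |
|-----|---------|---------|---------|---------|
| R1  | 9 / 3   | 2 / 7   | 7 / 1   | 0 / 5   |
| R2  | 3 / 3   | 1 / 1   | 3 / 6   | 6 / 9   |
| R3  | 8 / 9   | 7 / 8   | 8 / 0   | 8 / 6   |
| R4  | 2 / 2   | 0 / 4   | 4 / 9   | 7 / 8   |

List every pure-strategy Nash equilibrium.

None

Find each player's best response to every opponent strategy; NE are the intersections.
The Row player's best responses — vs C1: R1 (payoff 9); vs C2: R3 (payoff 7); vs C3: R3 (payoff 8); vs C4: R3 (payoff 8).
The Column player's best responses — vs R1: C2 (payoff 7); vs R2: C4 (payoff 9); vs R3: C1 (payoff 9); vs R4: C3 (payoff 9).
No cell has both players best-responding. For instance, the Row player's best reply to C1 is R1, but against R1 the Column player prefers C2 over C1.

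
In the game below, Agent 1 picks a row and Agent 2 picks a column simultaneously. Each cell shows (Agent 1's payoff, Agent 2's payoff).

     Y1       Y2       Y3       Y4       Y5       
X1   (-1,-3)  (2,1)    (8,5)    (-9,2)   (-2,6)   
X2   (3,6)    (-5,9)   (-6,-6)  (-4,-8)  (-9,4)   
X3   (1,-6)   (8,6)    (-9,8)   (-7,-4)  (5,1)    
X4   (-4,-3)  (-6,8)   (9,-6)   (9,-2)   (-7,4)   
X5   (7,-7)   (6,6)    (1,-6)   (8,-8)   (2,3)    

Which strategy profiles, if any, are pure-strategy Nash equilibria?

No pure-strategy Nash equilibrium

A profile is a Nash equilibrium when each player is best-responding to the other.
Agent 1's best responses — vs Y1: X5 (payoff 7); vs Y2: X3 (payoff 8); vs Y3: X4 (payoff 9); vs Y4: X4 (payoff 9); vs Y5: X3 (payoff 5).
Agent 2's best responses — vs X1: Y5 (payoff 6); vs X2: Y2 (payoff 9); vs X3: Y3 (payoff 8); vs X4: Y2 (payoff 8); vs X5: Y2 (payoff 6).
No cell has both players best-responding. For instance, Agent 1's best reply to Y5 is X3, but against X3 Agent 2 prefers Y3 over Y5.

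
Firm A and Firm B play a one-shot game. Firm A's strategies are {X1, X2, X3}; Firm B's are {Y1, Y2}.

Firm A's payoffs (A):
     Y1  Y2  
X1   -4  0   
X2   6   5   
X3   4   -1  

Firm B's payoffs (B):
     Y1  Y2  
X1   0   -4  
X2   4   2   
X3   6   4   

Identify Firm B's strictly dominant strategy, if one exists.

Y1

A strategy is strictly dominant if it gives Firm B a strictly higher payoff than every other strategy, against every choice by the opponent.
Y1 strictly dominates: vs X1: 0 > -4; vs X2: 4 > 2; vs X3: 6 > 4.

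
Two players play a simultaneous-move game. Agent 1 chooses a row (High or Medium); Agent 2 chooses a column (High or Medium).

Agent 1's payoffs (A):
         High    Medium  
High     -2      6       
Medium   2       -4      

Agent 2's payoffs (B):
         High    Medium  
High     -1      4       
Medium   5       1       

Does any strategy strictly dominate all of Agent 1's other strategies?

No strictly dominant strategy

Check whether one of Agent 1's strategies beats all alternatives regardless of what the opponent does.
High is not dominant: against High, Medium gives 2 > -2.
Medium is not dominant: against Medium, High gives 6 > -4.
No single strategy is best against every opponent action.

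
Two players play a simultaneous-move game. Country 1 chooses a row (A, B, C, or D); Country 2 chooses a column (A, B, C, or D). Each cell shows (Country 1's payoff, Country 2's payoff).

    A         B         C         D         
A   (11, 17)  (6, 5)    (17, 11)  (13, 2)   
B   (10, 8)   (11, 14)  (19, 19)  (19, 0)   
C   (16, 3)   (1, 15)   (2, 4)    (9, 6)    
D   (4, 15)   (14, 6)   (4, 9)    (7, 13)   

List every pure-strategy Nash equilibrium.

Check mutual best responses: a cell is a NE iff neither player can gain by unilaterally deviating.
Country 1's best responses — vs A: C (payoff 16); vs B: D (payoff 14); vs C: B (payoff 19); vs D: B (payoff 19).
Country 2's best responses — vs A: A (payoff 17); vs B: C (payoff 19); vs C: B (payoff 15); vs D: A (payoff 15).
The only mutual best response is (B, C); neither player gains by switching there.

(B, C)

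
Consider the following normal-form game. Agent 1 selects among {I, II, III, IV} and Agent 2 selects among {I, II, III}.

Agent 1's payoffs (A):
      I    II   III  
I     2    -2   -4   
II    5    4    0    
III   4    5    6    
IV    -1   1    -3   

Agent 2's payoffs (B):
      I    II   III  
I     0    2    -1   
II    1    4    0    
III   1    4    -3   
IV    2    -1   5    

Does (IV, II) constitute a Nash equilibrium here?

No

Holding Agent 2 at II: Agent 1 gets 1 from IV but could get 5 by switching to III. Agent 1 has a profitable deviation.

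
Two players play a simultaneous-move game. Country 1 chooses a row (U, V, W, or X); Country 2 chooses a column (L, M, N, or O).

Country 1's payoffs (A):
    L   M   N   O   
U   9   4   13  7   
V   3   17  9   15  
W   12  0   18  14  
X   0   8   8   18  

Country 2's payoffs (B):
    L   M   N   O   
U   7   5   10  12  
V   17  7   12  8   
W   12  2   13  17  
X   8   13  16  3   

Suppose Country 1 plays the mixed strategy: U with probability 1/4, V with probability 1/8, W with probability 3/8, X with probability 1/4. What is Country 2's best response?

Country 2's best reply maximizes expected payoff against the mix.
L: (1/4)·7 + (1/8)·17 + (3/8)·12 + (1/4)·8 = 83/8
M: (1/4)·5 + (1/8)·7 + (3/8)·2 + (1/4)·13 = 49/8
N: (1/4)·10 + (1/8)·12 + (3/8)·13 + (1/4)·16 = 103/8
O: (1/4)·12 + (1/8)·8 + (3/8)·17 + (1/4)·3 = 89/8
Highest expected payoff is 103/8, from N.

N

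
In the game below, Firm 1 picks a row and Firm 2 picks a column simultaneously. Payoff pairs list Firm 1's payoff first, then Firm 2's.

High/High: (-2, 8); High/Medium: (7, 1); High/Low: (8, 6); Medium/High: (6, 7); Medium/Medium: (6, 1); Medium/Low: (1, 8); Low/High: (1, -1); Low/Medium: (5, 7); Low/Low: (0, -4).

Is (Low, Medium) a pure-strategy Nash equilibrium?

Holding Firm 2 at Medium: Firm 1 gets 5 from Low but could get 7 by switching to High. Firm 1 has a profitable deviation.

No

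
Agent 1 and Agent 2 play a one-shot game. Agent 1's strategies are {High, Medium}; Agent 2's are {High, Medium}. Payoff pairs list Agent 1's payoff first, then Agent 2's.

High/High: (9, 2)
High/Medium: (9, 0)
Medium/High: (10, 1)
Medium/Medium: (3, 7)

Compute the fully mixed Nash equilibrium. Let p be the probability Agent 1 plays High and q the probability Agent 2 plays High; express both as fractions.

p = 3/4, q = 6/7

Each player's mixing probability is pinned down by making the *other* player indifferent.
Agent 2 indifferent between High and Medium: p·2 + (1−p)·1 = p·0 + (1−p)·7 ⟹ 1 + 1p = 7 + (-7)p ⟹ p = 3/4.
Agent 1 indifferent between High and Medium: q·9 + (1−q)·9 = q·10 + (1−q)·3 ⟹ 9 + 0q = 3 + 7q ⟹ q = 6/7.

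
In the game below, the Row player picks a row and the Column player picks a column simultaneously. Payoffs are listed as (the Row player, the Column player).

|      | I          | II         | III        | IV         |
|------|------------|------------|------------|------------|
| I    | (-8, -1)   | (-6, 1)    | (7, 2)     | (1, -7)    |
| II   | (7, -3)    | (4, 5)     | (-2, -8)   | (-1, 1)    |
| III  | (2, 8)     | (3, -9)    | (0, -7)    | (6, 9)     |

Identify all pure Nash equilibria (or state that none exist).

(I, III), (II, II), and (III, IV)

A profile is a Nash equilibrium when each player is best-responding to the other.
The Row player's best responses — vs I: II (payoff 7); vs II: II (payoff 4); vs III: I (payoff 7); vs IV: III (payoff 6).
The Column player's best responses — vs I: III (payoff 2); vs II: II (payoff 5); vs III: IV (payoff 9).
Mutual best responses occur at (I, III), (II, II), and (III, IV); at each, neither player gains by switching.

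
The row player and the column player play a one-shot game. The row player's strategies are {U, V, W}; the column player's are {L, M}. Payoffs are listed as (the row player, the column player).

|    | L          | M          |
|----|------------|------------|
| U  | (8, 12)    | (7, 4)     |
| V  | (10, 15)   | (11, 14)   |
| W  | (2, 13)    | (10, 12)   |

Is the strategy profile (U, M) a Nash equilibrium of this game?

Holding the column player at M: the row player gets 7 from U but could get 11 by switching to V. The row player has a profitable deviation.

No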